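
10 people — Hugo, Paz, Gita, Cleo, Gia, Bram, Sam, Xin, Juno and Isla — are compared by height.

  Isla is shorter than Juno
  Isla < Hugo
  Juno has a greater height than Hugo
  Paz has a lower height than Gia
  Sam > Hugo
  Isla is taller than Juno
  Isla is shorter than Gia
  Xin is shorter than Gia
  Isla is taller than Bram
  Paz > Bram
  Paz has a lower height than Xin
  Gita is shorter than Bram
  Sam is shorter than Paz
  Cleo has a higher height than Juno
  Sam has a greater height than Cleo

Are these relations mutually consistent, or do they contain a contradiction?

We have Juno < Isla stated directly, yet also Isla < Hugo < Juno by chaining the others — so Isla < Juno. Contradiction.

inconsistent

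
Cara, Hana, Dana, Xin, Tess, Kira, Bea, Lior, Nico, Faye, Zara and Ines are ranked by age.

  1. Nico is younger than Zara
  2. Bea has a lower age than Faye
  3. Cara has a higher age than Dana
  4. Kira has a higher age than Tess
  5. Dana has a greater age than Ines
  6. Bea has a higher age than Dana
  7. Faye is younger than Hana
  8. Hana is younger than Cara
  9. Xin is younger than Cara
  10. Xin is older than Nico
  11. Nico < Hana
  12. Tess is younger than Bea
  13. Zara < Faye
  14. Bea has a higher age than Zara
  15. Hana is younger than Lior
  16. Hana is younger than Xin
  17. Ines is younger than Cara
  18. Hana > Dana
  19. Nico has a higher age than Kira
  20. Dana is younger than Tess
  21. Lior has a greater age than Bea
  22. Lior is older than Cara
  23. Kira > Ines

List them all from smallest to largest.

Each adjacent pair is fixed by a given relation: Ines < Dana; Dana < Tess; Tess < Kira; Kira < Nico; Nico < Zara; Zara < Bea; Bea < Faye; Faye < Hana; Hana < Xin; Xin < Cara; Cara < Lior. Chaining them end to end gives the full order.

Ines < Dana < Tess < Kira < Nico < Zara < Bea < Faye < Hana < Xin < Cara < Lior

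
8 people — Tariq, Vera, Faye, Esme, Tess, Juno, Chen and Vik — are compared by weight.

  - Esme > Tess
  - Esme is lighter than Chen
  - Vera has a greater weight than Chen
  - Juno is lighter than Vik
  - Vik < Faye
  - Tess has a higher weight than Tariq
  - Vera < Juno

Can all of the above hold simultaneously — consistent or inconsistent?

consistent

The single ordering Tariq < Tess < Esme < Chen < Vera < Juno < Vik < Faye satisfies every listed relation, so no contradiction arises.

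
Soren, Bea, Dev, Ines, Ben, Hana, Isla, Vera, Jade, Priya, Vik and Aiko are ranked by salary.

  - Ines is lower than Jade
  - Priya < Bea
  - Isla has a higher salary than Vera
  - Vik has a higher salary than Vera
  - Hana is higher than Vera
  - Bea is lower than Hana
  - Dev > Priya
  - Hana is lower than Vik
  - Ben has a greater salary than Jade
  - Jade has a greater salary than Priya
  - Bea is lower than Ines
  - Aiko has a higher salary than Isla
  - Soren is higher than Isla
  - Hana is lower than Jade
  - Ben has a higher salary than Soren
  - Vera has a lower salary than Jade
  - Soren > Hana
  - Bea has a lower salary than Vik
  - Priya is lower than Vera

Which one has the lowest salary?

Chaining upward from Priya: directly above it, Bea, Dev, Vera, Jade; then Ines, Isla, Hana, Vik, Ben; then Aiko, Soren.
That covers every other element, and nothing is given below Priya, so Priya is the lowest salary.

Priya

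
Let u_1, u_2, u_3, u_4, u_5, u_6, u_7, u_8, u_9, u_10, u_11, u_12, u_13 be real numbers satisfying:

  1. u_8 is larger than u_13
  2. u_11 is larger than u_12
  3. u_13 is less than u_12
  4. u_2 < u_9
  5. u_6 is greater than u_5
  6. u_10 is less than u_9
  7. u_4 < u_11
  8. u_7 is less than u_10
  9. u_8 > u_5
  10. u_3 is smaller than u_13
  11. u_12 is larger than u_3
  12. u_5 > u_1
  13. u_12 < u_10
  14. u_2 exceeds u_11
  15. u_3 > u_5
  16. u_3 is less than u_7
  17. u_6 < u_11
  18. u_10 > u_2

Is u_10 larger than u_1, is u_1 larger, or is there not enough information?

u_10

Link the given pairs in sequence: u_1 < u_5; u_5 < u_3; u_3 < u_12; u_12 < u_11; u_11 < u_2; u_2 < u_10.
Together: u_1 < u_5 < u_3 < u_12 < u_11 < u_2 < u_10.
So u_10 is larger.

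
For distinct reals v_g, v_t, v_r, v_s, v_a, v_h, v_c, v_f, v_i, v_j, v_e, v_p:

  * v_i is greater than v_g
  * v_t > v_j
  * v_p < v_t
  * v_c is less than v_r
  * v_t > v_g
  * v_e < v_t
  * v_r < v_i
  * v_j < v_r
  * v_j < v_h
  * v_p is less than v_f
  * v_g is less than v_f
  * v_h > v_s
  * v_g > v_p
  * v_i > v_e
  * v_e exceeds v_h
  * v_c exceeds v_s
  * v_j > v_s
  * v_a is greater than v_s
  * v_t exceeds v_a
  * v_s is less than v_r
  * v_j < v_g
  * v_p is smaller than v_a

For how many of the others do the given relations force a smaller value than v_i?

The elements the relations force below v_i are v_s, v_j, v_h, v_c, v_p, v_g, v_r, v_e — no chain reaches any other.
That is 8.

8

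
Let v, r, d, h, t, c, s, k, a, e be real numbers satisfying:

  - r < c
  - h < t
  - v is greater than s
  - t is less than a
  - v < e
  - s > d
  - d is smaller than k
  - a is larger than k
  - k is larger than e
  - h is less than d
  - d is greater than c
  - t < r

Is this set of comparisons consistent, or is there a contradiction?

consistent

The single ordering h < t < r < c < d < s < v < e < k < a satisfies every listed relation, so no contradiction arises.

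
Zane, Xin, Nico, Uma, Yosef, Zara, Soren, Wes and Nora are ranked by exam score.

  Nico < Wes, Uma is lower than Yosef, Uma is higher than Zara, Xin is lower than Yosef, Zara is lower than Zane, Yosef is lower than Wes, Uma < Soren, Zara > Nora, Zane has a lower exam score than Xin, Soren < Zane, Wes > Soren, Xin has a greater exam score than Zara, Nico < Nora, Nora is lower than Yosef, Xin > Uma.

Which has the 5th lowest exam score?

Soren

Chaining the given pairs: Nico < Nora < Zara < Uma < Soren < Zane < Xin < Yosef < Wes.
The 5th smallest is Soren.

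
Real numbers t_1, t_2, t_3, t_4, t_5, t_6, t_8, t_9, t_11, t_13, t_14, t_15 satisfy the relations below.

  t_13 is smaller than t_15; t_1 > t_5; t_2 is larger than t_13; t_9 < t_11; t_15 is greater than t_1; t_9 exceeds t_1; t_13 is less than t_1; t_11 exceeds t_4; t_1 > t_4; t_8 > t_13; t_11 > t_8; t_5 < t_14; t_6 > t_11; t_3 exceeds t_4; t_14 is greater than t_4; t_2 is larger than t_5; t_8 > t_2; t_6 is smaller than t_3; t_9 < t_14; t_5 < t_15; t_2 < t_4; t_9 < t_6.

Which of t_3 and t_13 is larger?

t_3

Following the relations from t_13: t_13 < t_2 < t_4 < t_1 < t_9 < t_11 < t_6 < t_3.
So t_13 < t_3; t_3 is the larger of the two.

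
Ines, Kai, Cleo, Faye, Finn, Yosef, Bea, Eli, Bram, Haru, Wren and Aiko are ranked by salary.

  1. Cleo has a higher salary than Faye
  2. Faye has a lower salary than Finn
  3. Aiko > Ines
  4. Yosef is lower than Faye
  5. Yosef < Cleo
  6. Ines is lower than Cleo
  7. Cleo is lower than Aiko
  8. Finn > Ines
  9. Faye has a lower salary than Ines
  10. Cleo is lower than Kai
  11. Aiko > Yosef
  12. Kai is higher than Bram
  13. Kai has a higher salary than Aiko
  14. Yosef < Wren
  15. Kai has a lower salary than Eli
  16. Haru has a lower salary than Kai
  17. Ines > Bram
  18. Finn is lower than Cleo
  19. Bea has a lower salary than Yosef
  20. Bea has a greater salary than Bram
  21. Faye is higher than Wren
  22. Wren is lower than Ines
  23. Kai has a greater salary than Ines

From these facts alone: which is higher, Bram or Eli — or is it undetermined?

Eli

Bram < Bea and Bea < Yosef give Bram < Yosef.
With Yosef < Wren: Bram < Bea < Yosef < Wren.
Then Wren < Faye extends the chain to Faye.
Then Faye < Ines extends the chain to Ines.
With Ines < Finn: Bram < Bea < Yosef < Wren < Faye < Ines < Finn.
With Finn < Cleo: Bram < Bea < Yosef < Wren < Faye < Ines < Finn < Cleo.
Then Cleo < Aiko extends the chain to Aiko.
With Aiko < Kai: Bram < Bea < Yosef < Wren < Faye < Ines < Finn < Cleo < Aiko < Kai.
With Kai < Eli: Bram < Bea < Yosef < Wren < Faye < Ines < Finn < Cleo < Aiko < Kai < Eli.
So Eli is higher.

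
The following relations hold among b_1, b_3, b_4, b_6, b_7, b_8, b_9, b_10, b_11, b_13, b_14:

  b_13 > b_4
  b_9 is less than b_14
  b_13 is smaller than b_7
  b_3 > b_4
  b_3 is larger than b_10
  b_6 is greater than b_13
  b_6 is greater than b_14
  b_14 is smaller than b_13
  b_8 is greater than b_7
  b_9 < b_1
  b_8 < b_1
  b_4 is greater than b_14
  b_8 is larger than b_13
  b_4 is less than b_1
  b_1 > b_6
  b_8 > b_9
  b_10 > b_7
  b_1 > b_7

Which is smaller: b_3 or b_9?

The relevant relations are b_9 < b_14; b_14 < b_4; b_4 < b_13; b_13 < b_7; b_7 < b_10; b_10 < b_3.
Together: b_9 < b_14 < b_4 < b_13 < b_7 < b_10 < b_3.
So b_9 < b_3; b_9 is the smaller of the two.

b_9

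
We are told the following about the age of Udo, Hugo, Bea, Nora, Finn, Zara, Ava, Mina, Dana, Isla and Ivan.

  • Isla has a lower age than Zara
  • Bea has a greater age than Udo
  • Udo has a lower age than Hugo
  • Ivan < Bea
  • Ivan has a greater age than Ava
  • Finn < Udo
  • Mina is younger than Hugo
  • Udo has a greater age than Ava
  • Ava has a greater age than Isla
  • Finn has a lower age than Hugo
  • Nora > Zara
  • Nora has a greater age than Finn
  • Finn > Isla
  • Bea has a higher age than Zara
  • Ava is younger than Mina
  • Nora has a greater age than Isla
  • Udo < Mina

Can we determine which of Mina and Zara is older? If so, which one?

Following every chain through Zara: above Zara we get Nora, Bea; below Zara we get Isla.
Mina is not reached, and no chain runs the other way from Mina to Zara.
So the given relations leave the order of Zara and Mina undetermined.

undetermined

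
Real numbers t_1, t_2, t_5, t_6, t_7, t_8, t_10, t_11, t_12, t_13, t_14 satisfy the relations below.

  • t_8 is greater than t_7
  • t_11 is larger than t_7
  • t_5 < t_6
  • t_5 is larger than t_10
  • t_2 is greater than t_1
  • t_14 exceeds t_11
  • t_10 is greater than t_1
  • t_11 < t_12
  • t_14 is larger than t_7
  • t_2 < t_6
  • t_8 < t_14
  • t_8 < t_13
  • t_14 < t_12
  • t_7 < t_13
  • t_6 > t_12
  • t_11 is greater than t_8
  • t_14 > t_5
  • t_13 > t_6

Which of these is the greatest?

Chaining downward from t_13: directly below it, t_7, t_8, t_6; then t_2, t_5, t_12; then t_1, t_10, t_11, t_14.
That covers every other element, and nothing is given above t_13, so t_13 is the greatest.

t_13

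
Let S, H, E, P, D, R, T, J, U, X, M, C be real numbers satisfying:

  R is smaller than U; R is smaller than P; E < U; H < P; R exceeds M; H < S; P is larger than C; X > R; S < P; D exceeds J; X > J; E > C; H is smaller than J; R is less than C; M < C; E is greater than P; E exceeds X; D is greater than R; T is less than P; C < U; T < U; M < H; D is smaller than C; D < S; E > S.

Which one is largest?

U

M is not greatest since M < R; H is not greatest since H < J; R is not greatest since R < D; J is not greatest since J < X; T is not greatest since T < P; D is not greatest since D < S; X is not greatest since X < E; S is not greatest since S < E; C is not greatest since C < P; P is not greatest since P < E; E is not greatest since E < U.
Only U has nothing above it, so U is the largest.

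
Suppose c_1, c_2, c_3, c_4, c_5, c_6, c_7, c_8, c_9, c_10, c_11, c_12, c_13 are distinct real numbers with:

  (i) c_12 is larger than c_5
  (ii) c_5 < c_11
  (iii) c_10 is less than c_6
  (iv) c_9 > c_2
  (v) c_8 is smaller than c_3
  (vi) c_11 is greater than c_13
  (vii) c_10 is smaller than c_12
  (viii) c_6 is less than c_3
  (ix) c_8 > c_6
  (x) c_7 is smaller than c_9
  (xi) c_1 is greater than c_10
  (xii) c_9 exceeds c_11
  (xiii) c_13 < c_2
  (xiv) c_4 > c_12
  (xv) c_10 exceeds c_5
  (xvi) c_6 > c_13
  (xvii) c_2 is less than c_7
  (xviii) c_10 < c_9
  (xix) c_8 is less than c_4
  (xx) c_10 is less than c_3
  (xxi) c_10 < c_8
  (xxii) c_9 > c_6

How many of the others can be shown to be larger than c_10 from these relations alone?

The elements the relations force above c_10 are c_1, c_6, c_8, c_12, c_9, c_3, c_4 — no chain reaches any other.
That is 7.

7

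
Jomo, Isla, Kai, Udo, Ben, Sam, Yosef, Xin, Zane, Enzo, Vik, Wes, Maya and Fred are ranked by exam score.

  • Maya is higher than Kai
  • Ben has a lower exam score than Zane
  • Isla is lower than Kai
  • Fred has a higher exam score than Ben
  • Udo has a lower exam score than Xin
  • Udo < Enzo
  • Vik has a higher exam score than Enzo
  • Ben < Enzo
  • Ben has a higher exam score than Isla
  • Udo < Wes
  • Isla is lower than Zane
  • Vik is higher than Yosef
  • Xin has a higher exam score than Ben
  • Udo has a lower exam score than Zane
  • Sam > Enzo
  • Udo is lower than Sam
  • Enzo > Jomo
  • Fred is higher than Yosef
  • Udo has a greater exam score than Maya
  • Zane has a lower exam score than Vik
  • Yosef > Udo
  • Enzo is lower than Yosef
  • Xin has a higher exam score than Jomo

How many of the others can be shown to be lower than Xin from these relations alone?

6

Directly below Xin: Jomo, Ben, Udo.
One step further: Isla, Maya (5 so far).
One step further: Kai (6 so far).
Nothing else is reachable below Xin; 6 in all.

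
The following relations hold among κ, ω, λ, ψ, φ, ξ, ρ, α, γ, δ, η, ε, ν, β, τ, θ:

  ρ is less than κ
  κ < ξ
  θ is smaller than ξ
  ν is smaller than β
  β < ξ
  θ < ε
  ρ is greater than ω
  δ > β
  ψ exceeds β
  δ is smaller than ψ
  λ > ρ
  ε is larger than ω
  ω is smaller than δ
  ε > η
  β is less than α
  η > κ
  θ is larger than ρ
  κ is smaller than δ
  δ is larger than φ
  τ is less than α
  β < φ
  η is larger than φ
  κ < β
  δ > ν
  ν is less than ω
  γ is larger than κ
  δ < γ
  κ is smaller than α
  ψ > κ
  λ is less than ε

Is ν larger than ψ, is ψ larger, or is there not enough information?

ψ

The relevant relations are ν < ω; ω < ρ; ρ < κ; κ < β; β < δ; δ < ψ.
Together: ν < ω < ρ < κ < β < δ < ψ.
So ψ is larger.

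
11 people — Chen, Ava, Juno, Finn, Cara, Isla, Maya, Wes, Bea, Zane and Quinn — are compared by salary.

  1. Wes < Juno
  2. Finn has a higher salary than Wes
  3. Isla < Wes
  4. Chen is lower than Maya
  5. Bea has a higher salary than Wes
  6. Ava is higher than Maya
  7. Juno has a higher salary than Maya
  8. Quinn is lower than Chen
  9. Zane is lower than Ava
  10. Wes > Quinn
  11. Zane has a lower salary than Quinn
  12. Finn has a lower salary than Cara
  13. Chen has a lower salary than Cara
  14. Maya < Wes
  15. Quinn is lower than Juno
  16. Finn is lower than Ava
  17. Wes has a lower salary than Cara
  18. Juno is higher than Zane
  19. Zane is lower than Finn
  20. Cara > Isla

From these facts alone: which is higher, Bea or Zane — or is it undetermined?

The relevant relations are Zane < Quinn; Quinn < Chen; Chen < Maya; Maya < Wes; Wes < Bea.
Chaining these gives Zane < Quinn < Chen < Maya < Wes < Bea.
So Bea is higher.

Bea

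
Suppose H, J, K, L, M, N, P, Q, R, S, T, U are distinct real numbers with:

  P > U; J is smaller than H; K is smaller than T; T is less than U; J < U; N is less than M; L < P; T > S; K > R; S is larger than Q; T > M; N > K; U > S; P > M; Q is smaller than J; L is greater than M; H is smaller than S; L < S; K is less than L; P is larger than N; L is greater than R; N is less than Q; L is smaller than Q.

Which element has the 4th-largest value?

S

Piecing the relations together gives one ordering: R < K < N < M < L < Q < J < H < S < T < U < P.
The 4th largest is S.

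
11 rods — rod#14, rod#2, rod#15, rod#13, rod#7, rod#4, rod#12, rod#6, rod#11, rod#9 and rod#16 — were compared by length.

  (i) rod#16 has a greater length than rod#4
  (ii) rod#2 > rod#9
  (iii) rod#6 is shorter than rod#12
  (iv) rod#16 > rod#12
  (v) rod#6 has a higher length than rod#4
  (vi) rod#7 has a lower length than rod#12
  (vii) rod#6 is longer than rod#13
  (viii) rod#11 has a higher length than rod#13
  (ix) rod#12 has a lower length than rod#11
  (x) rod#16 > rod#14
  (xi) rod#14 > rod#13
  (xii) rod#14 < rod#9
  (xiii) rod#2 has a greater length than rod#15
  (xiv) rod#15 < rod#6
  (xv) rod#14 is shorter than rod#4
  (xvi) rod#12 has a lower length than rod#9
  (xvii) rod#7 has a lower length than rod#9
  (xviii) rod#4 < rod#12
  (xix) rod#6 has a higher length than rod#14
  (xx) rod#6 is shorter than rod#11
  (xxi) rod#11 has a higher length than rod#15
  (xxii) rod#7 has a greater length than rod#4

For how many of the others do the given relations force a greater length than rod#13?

Directly above rod#13: rod#14, rod#6, rod#11.
One step further: rod#4, rod#12, rod#9, rod#16 (7 so far).
One step further: rod#7, rod#2 (9 so far).
Nothing else is reachable above rod#13; 9 in all.

9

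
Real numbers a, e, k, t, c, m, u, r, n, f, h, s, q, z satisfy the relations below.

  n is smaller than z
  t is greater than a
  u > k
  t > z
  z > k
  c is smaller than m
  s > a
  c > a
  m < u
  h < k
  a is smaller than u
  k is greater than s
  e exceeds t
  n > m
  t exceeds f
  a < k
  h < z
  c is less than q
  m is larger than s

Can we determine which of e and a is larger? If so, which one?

The relevant relations are a < c; c < m; m < n; n < z; z < t; t < e.
Chaining these gives a < c < m < n < z < t < e.
So e is larger.

e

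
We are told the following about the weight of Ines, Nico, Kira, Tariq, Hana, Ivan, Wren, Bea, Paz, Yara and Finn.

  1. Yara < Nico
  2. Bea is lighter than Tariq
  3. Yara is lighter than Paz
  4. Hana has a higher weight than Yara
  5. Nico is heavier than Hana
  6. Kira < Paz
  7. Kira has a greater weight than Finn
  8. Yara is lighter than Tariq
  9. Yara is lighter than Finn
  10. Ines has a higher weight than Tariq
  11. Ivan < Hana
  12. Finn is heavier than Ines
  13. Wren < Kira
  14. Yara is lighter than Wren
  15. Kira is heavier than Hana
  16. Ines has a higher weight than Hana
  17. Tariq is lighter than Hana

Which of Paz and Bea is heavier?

Following the relations from Bea: Bea < Tariq < Hana < Ines < Finn < Kira < Paz.
So Bea < Paz; Paz is the heavier of the two.

Paz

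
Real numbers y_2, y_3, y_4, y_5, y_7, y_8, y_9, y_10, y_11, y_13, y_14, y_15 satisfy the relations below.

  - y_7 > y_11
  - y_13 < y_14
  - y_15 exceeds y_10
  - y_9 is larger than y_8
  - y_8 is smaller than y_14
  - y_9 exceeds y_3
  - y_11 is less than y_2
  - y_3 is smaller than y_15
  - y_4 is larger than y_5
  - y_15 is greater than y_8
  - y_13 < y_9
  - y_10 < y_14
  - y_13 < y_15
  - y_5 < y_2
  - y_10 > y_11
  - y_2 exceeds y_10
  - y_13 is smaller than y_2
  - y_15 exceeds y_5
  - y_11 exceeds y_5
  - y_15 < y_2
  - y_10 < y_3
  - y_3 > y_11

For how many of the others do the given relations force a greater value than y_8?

From y_8 the given relations immediately reach y_9, y_14, y_15.
From those, y_2 — 4 in total.
Nothing else is reachable above y_8; 4 in all.

4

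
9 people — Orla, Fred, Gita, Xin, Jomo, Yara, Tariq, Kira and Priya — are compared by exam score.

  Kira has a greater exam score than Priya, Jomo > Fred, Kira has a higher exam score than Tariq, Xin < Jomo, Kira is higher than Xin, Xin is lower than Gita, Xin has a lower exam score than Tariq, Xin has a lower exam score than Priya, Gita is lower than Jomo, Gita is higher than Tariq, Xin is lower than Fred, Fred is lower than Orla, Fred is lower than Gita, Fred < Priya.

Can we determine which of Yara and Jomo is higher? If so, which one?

Following every chain through Yara: nothing is chained to Yara.
Jomo is not reached, and no chain runs the other way from Jomo to Yara.
So the given relations leave the order of Yara and Jomo undetermined.

undetermined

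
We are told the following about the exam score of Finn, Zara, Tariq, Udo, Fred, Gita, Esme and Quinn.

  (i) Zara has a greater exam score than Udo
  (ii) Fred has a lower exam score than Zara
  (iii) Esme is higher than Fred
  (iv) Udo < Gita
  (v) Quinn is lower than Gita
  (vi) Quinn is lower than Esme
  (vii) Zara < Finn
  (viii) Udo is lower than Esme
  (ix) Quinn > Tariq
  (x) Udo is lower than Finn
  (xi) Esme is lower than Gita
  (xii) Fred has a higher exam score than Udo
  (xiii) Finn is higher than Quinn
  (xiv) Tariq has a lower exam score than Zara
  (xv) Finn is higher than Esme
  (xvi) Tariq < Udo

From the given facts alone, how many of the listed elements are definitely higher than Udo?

5

Directly above Udo: Fred, Zara, Esme, Finn, Gita.
Nothing else is reachable above Udo; 5 in all.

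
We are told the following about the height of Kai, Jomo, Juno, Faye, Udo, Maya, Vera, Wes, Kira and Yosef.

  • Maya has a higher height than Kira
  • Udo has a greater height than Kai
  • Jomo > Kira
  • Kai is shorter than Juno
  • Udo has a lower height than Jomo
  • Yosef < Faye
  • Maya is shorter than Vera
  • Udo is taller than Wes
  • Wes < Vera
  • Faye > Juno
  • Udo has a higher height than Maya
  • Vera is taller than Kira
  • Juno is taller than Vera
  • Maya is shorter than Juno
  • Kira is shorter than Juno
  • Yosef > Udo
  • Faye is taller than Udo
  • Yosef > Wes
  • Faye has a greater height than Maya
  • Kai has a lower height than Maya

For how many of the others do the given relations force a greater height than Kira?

7

The elements the relations force above Kira are Maya, Udo, Vera, Juno, Yosef, Jomo, Faye — no chain reaches any other.
That is 7.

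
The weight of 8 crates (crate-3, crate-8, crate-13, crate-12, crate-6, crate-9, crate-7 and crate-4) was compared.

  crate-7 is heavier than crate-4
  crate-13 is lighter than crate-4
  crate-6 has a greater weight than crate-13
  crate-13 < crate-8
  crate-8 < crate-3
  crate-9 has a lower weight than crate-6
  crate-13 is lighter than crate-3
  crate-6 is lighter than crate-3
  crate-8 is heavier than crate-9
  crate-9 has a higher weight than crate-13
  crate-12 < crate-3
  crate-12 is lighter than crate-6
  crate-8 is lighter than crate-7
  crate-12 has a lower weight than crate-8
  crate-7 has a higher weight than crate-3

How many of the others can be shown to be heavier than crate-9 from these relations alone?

4

Directly above crate-9: crate-8, crate-6.
One step further: crate-3, crate-7 (4 so far).
No other element is forced above crate-9 by the given relations, so the count is 4.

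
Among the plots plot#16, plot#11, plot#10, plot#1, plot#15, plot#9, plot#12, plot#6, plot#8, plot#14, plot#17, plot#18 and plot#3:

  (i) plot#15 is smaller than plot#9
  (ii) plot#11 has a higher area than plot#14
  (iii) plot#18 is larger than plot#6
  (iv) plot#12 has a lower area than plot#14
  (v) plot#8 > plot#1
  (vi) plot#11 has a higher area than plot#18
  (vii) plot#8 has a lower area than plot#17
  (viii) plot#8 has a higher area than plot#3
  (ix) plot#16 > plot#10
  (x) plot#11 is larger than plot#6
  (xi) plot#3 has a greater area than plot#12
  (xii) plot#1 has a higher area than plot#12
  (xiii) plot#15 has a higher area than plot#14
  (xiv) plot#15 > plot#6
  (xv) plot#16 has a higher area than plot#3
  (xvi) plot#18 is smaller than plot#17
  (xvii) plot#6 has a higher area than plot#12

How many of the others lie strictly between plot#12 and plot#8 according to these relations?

The relations place plot#12 below plot#8. An element lies strictly between them when it is forced above plot#12 and also forced below plot#8.
Above plot#12: {plot#3, plot#14, plot#6, plot#1, plot#15, plot#9, plot#18, plot#16, plot#17, plot#11}. Below plot#8: {plot#3, plot#1}.
Intersection: {plot#3, plot#1} — 2.

2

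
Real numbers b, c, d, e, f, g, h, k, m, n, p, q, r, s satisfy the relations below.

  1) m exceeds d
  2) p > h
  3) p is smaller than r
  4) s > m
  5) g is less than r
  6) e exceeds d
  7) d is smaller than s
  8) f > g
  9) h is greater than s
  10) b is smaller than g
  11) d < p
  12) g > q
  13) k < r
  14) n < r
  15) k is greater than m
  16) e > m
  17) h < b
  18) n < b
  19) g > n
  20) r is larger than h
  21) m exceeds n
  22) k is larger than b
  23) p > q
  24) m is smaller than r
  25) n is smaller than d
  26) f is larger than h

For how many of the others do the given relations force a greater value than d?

10

From d the given relations immediately reach m, s, e, p.
From those, h, k, r — 7 in total.
From those, b, f — 9 in total.
From those, g — 10 in total.
No other element is forced above d by the given relations, so the count is 10.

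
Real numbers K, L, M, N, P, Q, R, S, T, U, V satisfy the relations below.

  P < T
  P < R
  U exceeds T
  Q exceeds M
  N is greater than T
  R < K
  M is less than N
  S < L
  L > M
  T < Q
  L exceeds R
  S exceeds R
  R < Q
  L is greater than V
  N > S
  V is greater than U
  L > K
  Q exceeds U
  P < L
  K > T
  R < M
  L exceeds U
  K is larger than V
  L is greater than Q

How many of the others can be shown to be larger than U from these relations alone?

4

Directly above U: V, Q, L.
One step further: K (4 so far).
No other element is forced above U by the given relations, so the count is 4.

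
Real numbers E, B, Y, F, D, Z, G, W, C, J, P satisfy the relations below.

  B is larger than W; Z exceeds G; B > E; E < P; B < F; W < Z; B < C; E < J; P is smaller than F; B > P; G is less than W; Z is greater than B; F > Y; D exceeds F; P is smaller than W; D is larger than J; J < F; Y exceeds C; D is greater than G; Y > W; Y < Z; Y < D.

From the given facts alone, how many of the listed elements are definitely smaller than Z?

7

From Z the given relations immediately reach G, W, B, Y.
From those, E, P, C — 7 in total.
No other element is forced below Z by the given relations, so the count is 7.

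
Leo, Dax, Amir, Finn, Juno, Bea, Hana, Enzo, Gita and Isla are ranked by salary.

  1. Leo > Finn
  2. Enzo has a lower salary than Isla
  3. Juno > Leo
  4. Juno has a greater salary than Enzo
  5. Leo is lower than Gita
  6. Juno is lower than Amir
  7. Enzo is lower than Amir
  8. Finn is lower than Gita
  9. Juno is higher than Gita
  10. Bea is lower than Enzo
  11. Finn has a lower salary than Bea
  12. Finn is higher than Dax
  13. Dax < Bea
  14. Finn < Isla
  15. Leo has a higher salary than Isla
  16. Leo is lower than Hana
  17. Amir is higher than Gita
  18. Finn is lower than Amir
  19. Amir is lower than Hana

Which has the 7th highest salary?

Piecing the relations together gives one ordering: Dax < Finn < Bea < Enzo < Isla < Leo < Gita < Juno < Amir < Hana.
The 7th largest is Enzo.

Enzo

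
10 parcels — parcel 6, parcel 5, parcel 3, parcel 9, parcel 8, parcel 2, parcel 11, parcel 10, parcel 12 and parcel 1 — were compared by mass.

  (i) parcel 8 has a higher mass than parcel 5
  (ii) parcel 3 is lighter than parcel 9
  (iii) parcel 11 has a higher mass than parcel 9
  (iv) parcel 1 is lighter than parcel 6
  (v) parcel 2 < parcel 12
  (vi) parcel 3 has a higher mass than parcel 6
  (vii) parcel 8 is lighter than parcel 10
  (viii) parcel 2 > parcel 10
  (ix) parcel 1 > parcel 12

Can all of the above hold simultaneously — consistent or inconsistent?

Every relation is compatible with parcel 5 < parcel 8 < parcel 10 < parcel 2 < parcel 12 < parcel 1 < parcel 6 < parcel 3 < parcel 9 < parcel 11; the set is consistent.

consistent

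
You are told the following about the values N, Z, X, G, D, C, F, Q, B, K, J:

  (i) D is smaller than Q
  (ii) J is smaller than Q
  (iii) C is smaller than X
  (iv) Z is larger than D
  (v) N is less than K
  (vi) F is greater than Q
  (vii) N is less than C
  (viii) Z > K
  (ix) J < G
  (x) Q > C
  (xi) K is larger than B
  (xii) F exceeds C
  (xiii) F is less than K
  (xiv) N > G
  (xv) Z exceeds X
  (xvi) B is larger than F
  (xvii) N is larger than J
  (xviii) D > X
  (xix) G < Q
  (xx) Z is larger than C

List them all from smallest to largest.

J < G < N < C < X < D < Q < F < B < K < Z

Nothing is placed below J, so it is least; from there J < G; G < N; N < C; C < X; X < D; D < Q; Q < F; F < B; B < K; K < Z, each given directly.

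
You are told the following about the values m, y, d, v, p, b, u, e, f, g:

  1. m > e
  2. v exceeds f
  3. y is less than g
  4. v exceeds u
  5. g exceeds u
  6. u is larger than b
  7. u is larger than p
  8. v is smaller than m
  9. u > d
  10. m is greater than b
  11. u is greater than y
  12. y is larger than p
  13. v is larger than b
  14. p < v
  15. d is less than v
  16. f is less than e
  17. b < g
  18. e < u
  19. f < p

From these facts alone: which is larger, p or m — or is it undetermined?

m

The relevant relations are p < y; y < u; u < v; v < m.
Chaining these gives p < y < u < v < m.
So m is larger.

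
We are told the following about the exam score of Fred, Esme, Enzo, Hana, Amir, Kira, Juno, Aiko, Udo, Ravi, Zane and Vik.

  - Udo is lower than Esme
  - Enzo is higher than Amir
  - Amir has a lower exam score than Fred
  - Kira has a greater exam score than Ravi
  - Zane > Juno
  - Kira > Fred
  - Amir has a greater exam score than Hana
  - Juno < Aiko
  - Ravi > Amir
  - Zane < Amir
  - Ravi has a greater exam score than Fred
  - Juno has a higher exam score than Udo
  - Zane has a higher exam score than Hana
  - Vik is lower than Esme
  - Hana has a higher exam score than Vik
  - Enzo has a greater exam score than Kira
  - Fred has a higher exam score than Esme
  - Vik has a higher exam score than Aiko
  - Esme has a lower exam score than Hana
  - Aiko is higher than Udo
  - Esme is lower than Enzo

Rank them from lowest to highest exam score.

Each adjacent pair is fixed by a given relation: Udo < Juno; Juno < Aiko; Aiko < Vik; Vik < Esme; Esme < Hana; Hana < Zane; Zane < Amir; Amir < Fred; Fred < Ravi; Ravi < Kira; Kira < Enzo. Chaining them end to end gives the full order.

Udo < Juno < Aiko < Vik < Esme < Hana < Zane < Amir < Fred < Ravi < Kira < Enzo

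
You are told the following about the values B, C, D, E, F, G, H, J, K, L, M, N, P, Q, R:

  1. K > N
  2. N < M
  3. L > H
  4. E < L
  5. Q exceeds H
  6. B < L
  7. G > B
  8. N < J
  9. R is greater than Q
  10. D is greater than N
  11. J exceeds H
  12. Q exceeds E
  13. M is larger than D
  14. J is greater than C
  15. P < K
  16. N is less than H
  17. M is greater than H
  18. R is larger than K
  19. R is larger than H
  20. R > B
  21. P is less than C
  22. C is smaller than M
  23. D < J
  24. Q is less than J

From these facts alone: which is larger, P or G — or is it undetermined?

undetermined

Following every chain through P: above P we get C, M, K, J, R.
G is not reached, and no chain runs the other way from G to P.
So the given relations leave the order of P and G undetermined.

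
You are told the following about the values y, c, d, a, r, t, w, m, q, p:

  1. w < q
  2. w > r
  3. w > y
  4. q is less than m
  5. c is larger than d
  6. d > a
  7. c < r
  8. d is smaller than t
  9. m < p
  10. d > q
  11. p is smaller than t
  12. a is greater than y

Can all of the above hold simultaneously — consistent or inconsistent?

inconsistent

Chaining the given relations yields d < c < r < w < q, so d < q. But one relation states q < d. These cannot both hold.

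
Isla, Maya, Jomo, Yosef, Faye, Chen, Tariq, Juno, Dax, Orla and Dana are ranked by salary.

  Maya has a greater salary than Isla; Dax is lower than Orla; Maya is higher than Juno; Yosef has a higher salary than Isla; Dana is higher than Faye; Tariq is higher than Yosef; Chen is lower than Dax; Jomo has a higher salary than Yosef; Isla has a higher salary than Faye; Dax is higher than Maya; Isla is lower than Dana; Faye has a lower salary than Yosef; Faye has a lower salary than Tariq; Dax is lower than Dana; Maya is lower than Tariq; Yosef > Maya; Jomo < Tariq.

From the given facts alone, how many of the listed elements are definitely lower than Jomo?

Directly below Jomo: Yosef.
One step further: Faye, Isla, Maya (4 so far).
One step further: Juno (5 so far).
Nothing else is reachable below Jomo; 5 in all.

5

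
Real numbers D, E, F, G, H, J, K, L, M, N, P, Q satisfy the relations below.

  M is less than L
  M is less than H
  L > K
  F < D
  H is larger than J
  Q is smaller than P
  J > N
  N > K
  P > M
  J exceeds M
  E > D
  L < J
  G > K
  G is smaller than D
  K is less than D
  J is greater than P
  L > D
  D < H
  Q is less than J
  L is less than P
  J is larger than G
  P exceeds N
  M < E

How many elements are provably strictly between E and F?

The relations place F below E. An element lies strictly between them when it is forced above F and also forced below E.
Above F: {D, L, P, J, H}. Below E: {K, M, G, D}.
Intersection: {D} — 1.

1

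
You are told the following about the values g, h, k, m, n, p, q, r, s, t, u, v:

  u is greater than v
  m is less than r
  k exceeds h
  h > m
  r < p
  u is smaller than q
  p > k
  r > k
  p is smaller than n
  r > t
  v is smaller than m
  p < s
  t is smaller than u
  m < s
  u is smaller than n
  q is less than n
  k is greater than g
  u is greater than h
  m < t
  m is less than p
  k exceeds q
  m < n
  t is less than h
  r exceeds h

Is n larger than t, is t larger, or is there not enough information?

n

t < h and h < u give t < u.
Then u < q extends the chain to q.
With q < k: t < h < u < q < k.
Then k < r extends the chain to r.
Then r < p extends the chain to p.
Then p < n extends the chain to n.
So n is larger.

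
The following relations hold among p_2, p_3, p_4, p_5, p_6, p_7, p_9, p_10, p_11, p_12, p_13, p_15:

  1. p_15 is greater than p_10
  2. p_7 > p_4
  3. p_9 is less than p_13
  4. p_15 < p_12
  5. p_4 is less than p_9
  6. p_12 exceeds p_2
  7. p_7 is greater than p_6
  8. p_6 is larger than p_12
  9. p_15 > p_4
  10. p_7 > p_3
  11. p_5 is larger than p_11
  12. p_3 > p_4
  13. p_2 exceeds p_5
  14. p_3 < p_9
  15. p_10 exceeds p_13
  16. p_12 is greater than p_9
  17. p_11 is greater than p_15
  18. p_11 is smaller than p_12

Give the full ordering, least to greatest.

p_4 < p_3 < p_9 < p_13 < p_10 < p_15 < p_11 < p_5 < p_2 < p_12 < p_6 < p_7

Nothing is placed below p_4, so it is least; from there p_4 < p_3; p_3 < p_9; p_9 < p_13; p_13 < p_10; p_10 < p_15; p_15 < p_11; p_11 < p_5; p_5 < p_2; p_2 < p_12; p_12 < p_6; p_6 < p_7, each given directly.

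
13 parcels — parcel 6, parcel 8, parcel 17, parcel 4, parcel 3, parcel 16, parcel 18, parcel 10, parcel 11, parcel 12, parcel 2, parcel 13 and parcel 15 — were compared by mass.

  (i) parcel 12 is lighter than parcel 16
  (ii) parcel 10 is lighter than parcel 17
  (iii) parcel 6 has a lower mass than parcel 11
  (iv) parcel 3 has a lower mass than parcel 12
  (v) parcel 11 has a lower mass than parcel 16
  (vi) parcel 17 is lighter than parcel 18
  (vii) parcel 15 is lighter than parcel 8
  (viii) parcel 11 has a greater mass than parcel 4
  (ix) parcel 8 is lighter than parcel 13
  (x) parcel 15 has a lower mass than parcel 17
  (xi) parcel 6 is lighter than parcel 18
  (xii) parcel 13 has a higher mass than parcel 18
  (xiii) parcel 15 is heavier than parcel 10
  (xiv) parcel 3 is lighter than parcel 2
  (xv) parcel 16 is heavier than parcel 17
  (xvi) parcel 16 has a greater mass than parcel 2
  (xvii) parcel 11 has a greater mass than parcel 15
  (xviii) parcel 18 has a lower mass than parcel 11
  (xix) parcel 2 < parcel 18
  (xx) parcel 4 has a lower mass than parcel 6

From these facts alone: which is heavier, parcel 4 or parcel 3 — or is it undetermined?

undetermined

Following every chain through parcel 4: above parcel 4 we get parcel 6, parcel 18, parcel 11, parcel 16, parcel 13.
parcel 3 is not reached, and no chain runs the other way from parcel 3 to parcel 4.
So the given relations leave the order of parcel 4 and parcel 3 undetermined.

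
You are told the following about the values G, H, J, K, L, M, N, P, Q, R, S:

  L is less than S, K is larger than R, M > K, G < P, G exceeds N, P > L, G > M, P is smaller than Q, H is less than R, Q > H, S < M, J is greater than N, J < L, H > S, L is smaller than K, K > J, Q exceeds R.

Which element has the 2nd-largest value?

Piecing the relations together gives one ordering: N < J < L < S < H < R < K < M < G < P < Q.
The 2nd largest is P.

P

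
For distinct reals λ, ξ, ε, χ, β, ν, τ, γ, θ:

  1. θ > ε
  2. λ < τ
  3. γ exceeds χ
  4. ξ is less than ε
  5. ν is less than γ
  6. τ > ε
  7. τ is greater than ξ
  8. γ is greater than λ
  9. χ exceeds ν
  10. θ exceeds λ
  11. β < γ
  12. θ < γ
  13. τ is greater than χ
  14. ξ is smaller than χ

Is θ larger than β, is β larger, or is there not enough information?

Following every chain through β: above β we get γ.
θ is not reached, and no chain runs the other way from θ to β.
So the given relations leave the order of β and θ undetermined.

undetermined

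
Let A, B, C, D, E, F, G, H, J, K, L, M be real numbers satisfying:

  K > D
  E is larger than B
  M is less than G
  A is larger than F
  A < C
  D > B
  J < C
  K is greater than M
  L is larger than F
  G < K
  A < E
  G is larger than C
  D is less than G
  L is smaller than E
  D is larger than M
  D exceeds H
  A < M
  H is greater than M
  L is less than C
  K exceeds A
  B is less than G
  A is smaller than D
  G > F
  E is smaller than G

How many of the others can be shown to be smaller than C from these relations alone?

From C the given relations immediately reach J, A, L.
From those, F — 4 in total.
No other element is forced below C by the given relations, so the count is 4.

4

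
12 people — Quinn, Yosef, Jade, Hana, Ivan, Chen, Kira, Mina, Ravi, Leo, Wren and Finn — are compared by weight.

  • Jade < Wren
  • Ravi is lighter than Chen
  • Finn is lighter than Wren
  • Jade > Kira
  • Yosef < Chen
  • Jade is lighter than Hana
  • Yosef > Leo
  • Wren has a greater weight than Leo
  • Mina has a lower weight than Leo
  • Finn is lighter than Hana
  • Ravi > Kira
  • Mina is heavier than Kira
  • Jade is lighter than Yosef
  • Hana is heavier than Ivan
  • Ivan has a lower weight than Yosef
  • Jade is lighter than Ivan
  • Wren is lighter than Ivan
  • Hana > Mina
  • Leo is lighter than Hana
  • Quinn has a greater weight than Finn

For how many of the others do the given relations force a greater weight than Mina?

6

The elements the relations force above Mina are Leo, Wren, Ivan, Yosef, Hana, Chen — no chain reaches any other.
That is 6.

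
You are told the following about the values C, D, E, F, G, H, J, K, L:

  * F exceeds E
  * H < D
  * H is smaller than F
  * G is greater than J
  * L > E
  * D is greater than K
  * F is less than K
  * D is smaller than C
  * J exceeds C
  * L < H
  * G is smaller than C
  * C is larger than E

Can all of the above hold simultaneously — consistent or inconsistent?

inconsistent

Chaining the given relations yields C < J < G, so C < G. But one relation states G < C. These cannot both hold.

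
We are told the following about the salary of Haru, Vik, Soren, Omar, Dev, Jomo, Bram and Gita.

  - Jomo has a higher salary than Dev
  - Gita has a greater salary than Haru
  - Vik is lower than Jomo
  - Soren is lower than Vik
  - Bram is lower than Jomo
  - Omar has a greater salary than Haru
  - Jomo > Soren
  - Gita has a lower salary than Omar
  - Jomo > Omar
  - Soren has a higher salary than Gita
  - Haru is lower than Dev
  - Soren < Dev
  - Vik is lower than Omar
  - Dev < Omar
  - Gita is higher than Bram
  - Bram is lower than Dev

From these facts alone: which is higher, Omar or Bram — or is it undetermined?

Omar

Following the relations from Bram: Bram < Gita < Soren < Dev < Omar.
So Omar is higher.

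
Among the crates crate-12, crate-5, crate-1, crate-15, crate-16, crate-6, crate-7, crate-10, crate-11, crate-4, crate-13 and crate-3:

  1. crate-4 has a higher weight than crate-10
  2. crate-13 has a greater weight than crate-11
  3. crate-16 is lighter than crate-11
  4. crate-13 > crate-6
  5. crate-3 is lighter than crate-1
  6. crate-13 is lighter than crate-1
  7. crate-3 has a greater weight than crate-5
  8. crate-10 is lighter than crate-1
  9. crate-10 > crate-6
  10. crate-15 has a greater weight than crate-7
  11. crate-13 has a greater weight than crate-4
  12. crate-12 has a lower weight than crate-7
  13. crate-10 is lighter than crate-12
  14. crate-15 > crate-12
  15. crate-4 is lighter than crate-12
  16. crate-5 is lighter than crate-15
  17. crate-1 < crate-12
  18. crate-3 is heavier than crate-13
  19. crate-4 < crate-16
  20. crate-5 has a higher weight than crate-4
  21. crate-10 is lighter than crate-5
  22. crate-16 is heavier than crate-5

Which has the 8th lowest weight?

crate-3

The consecutive relations fix a unique order: crate-6 < crate-10 < crate-4 < crate-5 < crate-16 < crate-11 < crate-13 < crate-3 < crate-1 < crate-12 < crate-7 < crate-15.
The 8th smallest is crate-3.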